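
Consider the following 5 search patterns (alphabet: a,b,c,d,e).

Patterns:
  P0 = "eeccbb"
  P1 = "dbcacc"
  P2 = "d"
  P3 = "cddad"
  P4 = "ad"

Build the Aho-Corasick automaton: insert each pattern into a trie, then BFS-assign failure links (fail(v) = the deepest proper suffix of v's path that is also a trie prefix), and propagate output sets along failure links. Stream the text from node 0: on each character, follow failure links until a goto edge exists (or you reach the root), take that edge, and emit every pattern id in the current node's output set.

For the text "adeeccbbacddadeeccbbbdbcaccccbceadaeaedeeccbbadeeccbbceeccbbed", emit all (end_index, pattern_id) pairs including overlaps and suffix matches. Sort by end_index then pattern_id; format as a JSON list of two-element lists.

Build automaton:
Trie nodes:
  0='ε' goto a→18 c→13 d→7 e→1
  1='e' goto e→2
  2='ee' goto c→3
  3='eec' goto c→4
  4='eecc' goto b→5
  5='eeccb' goto b→6
  6='eeccbb' goto ·  [P0 ends]
  7='d' goto b→8  [P2 ends]
  8='db' goto c→9
  9='dbc' goto a→10
  10='dbca' goto c→11
  11='dbcac' goto c→12
  12='dbcacc' goto ·  [P1 ends]
  13='c' goto d→14
  14='cd' goto d→15
  15='cdd' goto a→16
  16='cdda' goto d→17
  17='cddad' goto ·  [P3 ends]
  18='a' goto d→19
  19='ad' goto ·  [P4 ends]

Failure links (BFS by depth):
  n1('e'): parent n0 fail=0; on 'e' 0 → fail=0;  out ∅∪∅=∅
  n7('d'): parent n0 fail=0; on 'd' 0 → fail=0;  out {2}∪∅={2}
  n13('c'): parent n0 fail=0; on 'c' 0 → fail=0;  out ∅∪∅=∅
  n18('a'): parent n0 fail=0; on 'a' 0 → fail=0;  out ∅∪∅=∅
  n2('ee'): parent n1 fail=0; on 'e' 0 → fail=1;  out ∅∪∅=∅
  n8('db'): parent n7 fail=0; on 'b' 0 → fail=0;  out ∅∪∅=∅
  n14('cd'): parent n13 fail=0; on 'd' 0 → fail=7;  out ∅∪{2}={2}
  n19('ad'): parent n18 fail=0; on 'd' 0 → fail=7;  out {4}∪{2}={2,4}
  n3('eec'): parent n2 fail=1; on 'c' 1→0 → fail=13;  out ∅∪∅=∅
  n9('dbc'): parent n8 fail=0; on 'c' 0 → fail=13;  out ∅∪∅=∅
  n15('cdd'): parent n14 fail=7; on 'd' 7→0 → fail=7;  out ∅∪{2}={2}
  n4('eecc'): parent n3 fail=13; on 'c' 13→0 → fail=13;  out ∅∪∅=∅
  n10('dbca'): parent n9 fail=13; on 'a' 13→0 → fail=18;  out ∅∪∅=∅
  n16('cdda'): parent n15 fail=7; on 'a' 7→0 → fail=18;  out ∅∪∅=∅
  n5('eeccb'): parent n4 fail=13; on 'b' 13→0 → fail=0;  out ∅∪∅=∅
  n11('dbcac'): parent n10 fail=18; on 'c' 18→0 → fail=13;  out ∅∪∅=∅
  n17('cddad'): parent n16 fail=18; on 'd' 18 → fail=19;  out {3}∪{2,4}={2,3,4}
  n6('eeccbb'): parent n5 fail=0; on 'b' 0 → fail=0;  out {0}∪∅={0}
  n12('dbcacc'): parent n11 fail=13; on 'c' 13→0 → fail=13;  out {1}∪∅={1}

Run:
i=0 'a': node 0→18
i=1 'd': node 18→19  → match P2@[1:1],P4@[0:1]
i=2 'e': node 19→1 (fail-walked)
i=3 'e': node 1→2
i=4 'c': node 2→3
i=5 'c': node 3→4
i=6 'b': node 4→5
i=7 'b': node 5→6  → match P0@[2:7]
i=8 'a': node 6→18 (fail-walked)
i=9 'c': node 18→13 (fail-walked)
i=10 'd': node 13→14  → match P2@[10:10]
i=11 'd': node 14→15  → match P2@[11:11]
i=12 'a': node 15→16
i=13 'd': node 16→17  → match P2@[13:13],P3@[9:13],P4@[12:13]
i=14 'e': node 17→1 (fail-walked)
i=15 'e': node 1→2
i=16 'c': node 2→3
i=17 'c': node 3→4
i=18 'b': node 4→5
i=19 'b': node 5→6  → match P0@[14:19]
i=20 'b': node 6→0 (fail-walked)
i=21 'd': node 0→7  → match P2@[21:21]
i=22 'b': node 7→8
i=23 'c': node 8→9
i=24 'a': node 9→10
i=25 'c': node 10→11
i=26 'c': node 11→12  → match P1@[21:26]
i=27 'c': node 12→13 (fail-walked)
i=28 'c': node 13→13 (fail-walked)
i=29 'b': node 13→0 (fail-walked)
i=30 'c': node 0→13
i=31 'e': node 13→1 (fail-walked)
i=32 'a': node 1→18 (fail-walked)
i=33 'd': node 18→19  → match P2@[33:33],P4@[32:33]
i=34 'a': node 19→18 (fail-walked)
i=35 'e': node 18→1 (fail-walked)
i=36 'a': node 1→18 (fail-walked)
i=37 'e': node 18→1 (fail-walked)
i=38 'd': node 1→7 (fail-walked)  → match P2@[38:38]
i=39 'e': node 7→1 (fail-walked)
i=40 'e': node 1→2
i=41 'c': node 2→3
i=42 'c': node 3→4
i=43 'b': node 4→5
i=44 'b': node 5→6  → match P0@[39:44]
i=45 'a': node 6→18 (fail-walked)
i=46 'd': node 18→19  → match P2@[46:46],P4@[45:46]
i=47 'e': node 19→1 (fail-walked)
i=48 'e': node 1→2
i=49 'c': node 2→3
i=50 'c': node 3→4
i=51 'b': node 4→5
i=52 'b': node 5→6  → match P0@[47:52]
i=53 'c': node 6→13 (fail-walked)
i=54 'e': node 13→1 (fail-walked)
i=55 'e': node 1→2
i=56 'c': node 2→3
i=57 'c': node 3→4
i=58 'b': node 4→5
i=59 'b': node 5→6  → match P0@[54:59]
i=60 'e': node 6→1 (fail-walked)
i=61 'd': node 1→7 (fail-walked)  → match P2@[61:61]

Matches: [[1,2],[1,4],[7,0],[10,2],[11,2],[13,2],[13,3],[13,4],[19,0],[21,2],[26,1],[33,2],[33,4],[38,2],[44,0],[46,2],[46,4],[52,0],[59,0],[61,2]]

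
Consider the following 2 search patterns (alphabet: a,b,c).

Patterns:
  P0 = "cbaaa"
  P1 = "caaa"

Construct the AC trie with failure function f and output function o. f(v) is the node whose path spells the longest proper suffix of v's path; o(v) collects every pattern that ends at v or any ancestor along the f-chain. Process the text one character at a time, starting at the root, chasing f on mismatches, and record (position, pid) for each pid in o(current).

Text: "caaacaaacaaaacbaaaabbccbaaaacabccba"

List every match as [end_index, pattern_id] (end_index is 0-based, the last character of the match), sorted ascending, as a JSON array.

Build:
Trie (insert patterns):
  0='ε' goto c→1
  1='c' goto a→6 b→2
  2='cb' goto a→3
  3='cba' goto a→4
  4='cbaa' goto a→5
  5='cbaaa' goto ·  ←P0
  6='ca' goto a→7
  7='caa' goto a→8
  8='caaa' goto ·  ←P1

BFS fail/out derivation:
  fail(1) 'c': from fail(0)=0 chase 'c': 0 ⇒ 0;  out=∅∪out(0)=∅
  fail(2) 'cb': from fail(1)=0 chase 'b': 0 ⇒ 0;  out=∅∪out(0)=∅
  fail(6) 'ca': from fail(1)=0 chase 'a': 0 ⇒ 0;  out=∅∪out(0)=∅
  fail(3) 'cba': from fail(2)=0 chase 'a': 0 ⇒ 0;  out=∅∪out(0)=∅
  fail(7) 'caa': from fail(6)=0 chase 'a': 0 ⇒ 0;  out=∅∪out(0)=∅
  fail(4) 'cbaa': from fail(3)=0 chase 'a': 0 ⇒ 0;  out=∅∪out(0)=∅
  fail(8) 'caaa': from fail(7)=0 chase 'a': 0 ⇒ 0;  out={1}∪out(0)={1}
  fail(5) 'cbaaa': from fail(4)=0 chase 'a': 0 ⇒ 0;  out={0}∪out(0)={0}

Text stream:
[0] read 'c'  n0⇒n1
[1] read 'a'  n1⇒n6
[2] read 'a'  n6⇒n7
[3] read 'a'  n7⇒n8  → match P1@[0:3]
[4] read 'c'  n8⇒n1 ·f
[5] read 'a'  n1⇒n6
[6] read 'a'  n6⇒n7
[7] read 'a'  n7⇒n8  → match P1@[4:7]
[8] read 'c'  n8⇒n1 ·f
[9] read 'a'  n1⇒n6
[10] read 'a'  n6⇒n7
[11] read 'a'  n7⇒n8  → match P1@[8:11]
[12] read 'a'  n8⇒n0 ·f
[13] read 'c'  n0⇒n1
[14] read 'b'  n1⇒n2
[15] read 'a'  n2⇒n3
[16] read 'a'  n3⇒n4
[17] read 'a'  n4⇒n5  → match P0@[13:17]
[18] read 'a'  n5⇒n0 ·f
[19] read 'b'  n0⇒n0
[20] read 'b'  n0⇒n0
[21] read 'c'  n0⇒n1
[22] read 'c'  n1⇒n1 ·f
[23] read 'b'  n1⇒n2
[24] read 'a'  n2⇒n3
[25] read 'a'  n3⇒n4
[26] read 'a'  n4⇒n5  → match P0@[22:26]
[27] read 'a'  n5⇒n0 ·f
[28] read 'c'  n0⇒n1
[29] read 'a'  n1⇒n6
[30] read 'b'  n6⇒n0 ·f
[31] read 'c'  n0⇒n1
[32] read 'c'  n1⇒n1 ·f
[33] read 'b'  n1⇒n2
[34] read 'a'  n2⇒n3

Result: [[3,1],[7,1],[11,1],[17,0],[26,0]]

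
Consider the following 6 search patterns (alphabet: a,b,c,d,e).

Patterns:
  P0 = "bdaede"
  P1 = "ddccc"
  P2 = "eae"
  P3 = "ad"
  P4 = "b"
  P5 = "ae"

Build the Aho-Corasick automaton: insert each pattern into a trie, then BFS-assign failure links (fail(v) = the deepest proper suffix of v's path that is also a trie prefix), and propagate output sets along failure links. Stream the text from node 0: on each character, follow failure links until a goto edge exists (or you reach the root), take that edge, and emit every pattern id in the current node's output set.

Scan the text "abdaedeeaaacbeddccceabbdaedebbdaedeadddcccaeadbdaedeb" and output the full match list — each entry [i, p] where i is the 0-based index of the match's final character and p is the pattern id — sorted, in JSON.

Build:
Trie (insert patterns):
  n0 'ε': a→15 b→1 d→7 e→12
  n1 'b': d→2  [P4 ends]
  n2 'bd': a→3
  n3 'bda': e→4
  n4 'bdae': d→5
  n5 'bdaed': e→6
  n6 'bdaede': ·  [P0 ends]
  n7 'd': d→8
  n8 'dd': c→9
  n9 'ddc': c→10
  n10 'ddcc': c→11
  n11 'ddccc': ·  [P1 ends]
  n12 'e': a→13
  n13 'ea': e→14
  n14 'eae': ·  [P2 ends]
  n15 'a': d→16 e→17
  n16 'ad': ·  [P3 ends]
  n17 'ae': ·  [P5 ends]

Failure links (BFS by depth):
  fail(1) 'b': from fail(0)=0 chase 'b': 0 ⇒ 0;  out={4}∪out(0)={4}
  fail(7) 'd': from fail(0)=0 chase 'd': 0 ⇒ 0;  out=∅∪out(0)=∅
  fail(12) 'e': from fail(0)=0 chase 'e': 0 ⇒ 0;  out=∅∪out(0)=∅
  fail(15) 'a': from fail(0)=0 chase 'a': 0 ⇒ 0;  out=∅∪out(0)=∅
  fail(2) 'bd': from fail(1)=0 chase 'd': 0 ⇒ 7;  out=∅∪out(7)=∅
  fail(8) 'dd': from fail(7)=0 chase 'd': 0 ⇒ 7;  out=∅∪out(7)=∅
  fail(13) 'ea': from fail(12)=0 chase 'a': 0 ⇒ 15;  out=∅∪out(15)=∅
  fail(16) 'ad': from fail(15)=0 chase 'd': 0 ⇒ 7;  out={3}∪out(7)={3}
  fail(17) 'ae': from fail(15)=0 chase 'e': 0 ⇒ 12;  out={5}∪out(12)={5}
  fail(3) 'bda': from fail(2)=7 chase 'a': 7→0 ⇒ 15;  out=∅∪out(15)=∅
  fail(9) 'ddc': from fail(8)=7 chase 'c': 7→0 ⇒ 0;  out=∅∪out(0)=∅
  fail(14) 'eae': from fail(13)=15 chase 'e': 15 ⇒ 17;  out={2}∪out(17)={2,5}
  fail(4) 'bdae': from fail(3)=15 chase 'e': 15 ⇒ 17;  out=∅∪out(17)={5}
  fail(10) 'ddcc': from fail(9)=0 chase 'c': 0 ⇒ 0;  out=∅∪out(0)=∅
  fail(5) 'bdaed': from fail(4)=17 chase 'd': 17→12→0 ⇒ 7;  out=∅∪out(7)=∅
  fail(11) 'ddccc': from fail(10)=0 chase 'c': 0 ⇒ 0;  out={1}∪out(0)={1}
  fail(6) 'bdaede': from fail(5)=7 chase 'e': 7→0 ⇒ 12;  out={0}∪out(12)={0}

Run:
pos 0 'a': at 15
pos 1 'b': at 1 ·f  emit P4@[1:1]
pos 2 'd': at 2
pos 3 'a': at 3
pos 4 'e': at 4  emit P5@[3:4]
pos 5 'd': at 5
pos 6 'e': at 6  emit P0@[1:6]
pos 7 'e': at 12 ·f
pos 8 'a': at 13
pos 9 'a': at 15 ·f
pos 10 'a': at 15 ·f
pos 11 'c': at 0 ·f
pos 12 'b': at 1  emit P4@[12:12]
pos 13 'e': at 12 ·f
pos 14 'd': at 7 ·f
pos 15 'd': at 8
pos 16 'c': at 9
pos 17 'c': at 10
pos 18 'c': at 11  emit P1@[14:18]
pos 19 'e': at 12 ·f
pos 20 'a': at 13
pos 21 'b': at 1 ·f  emit P4@[21:21]
pos 22 'b': at 1 ·f  emit P4@[22:22]
pos 23 'd': at 2
pos 24 'a': at 3
pos 25 'e': at 4  emit P5@[24:25]
pos 26 'd': at 5
pos 27 'e': at 6  emit P0@[22:27]
pos 28 'b': at 1 ·f  emit P4@[28:28]
pos 29 'b': at 1 ·f  emit P4@[29:29]
pos 30 'd': at 2
pos 31 'a': at 3
pos 32 'e': at 4  emit P5@[31:32]
pos 33 'd': at 5
pos 34 'e': at 6  emit P0@[29:34]
pos 35 'a': at 13 ·f
pos 36 'd': at 16 ·f  emit P3@[35:36]
pos 37 'd': at 8 ·f
pos 38 'd': at 8 ·f
pos 39 'c': at 9
pos 40 'c': at 10
pos 41 'c': at 11  emit P1@[37:41]
pos 42 'a': at 15 ·f
pos 43 'e': at 17  emit P5@[42:43]
pos 44 'a': at 13 ·f
pos 45 'd': at 16 ·f  emit P3@[44:45]
pos 46 'b': at 1 ·f  emit P4@[46:46]
pos 47 'd': at 2
pos 48 'a': at 3
pos 49 'e': at 4  emit P5@[48:49]
pos 50 'd': at 5
pos 51 'e': at 6  emit P0@[46:51]
pos 52 'b': at 1 ·f  emit P4@[52:52]

Matches: [[1,4],[4,5],[6,0],[12,4],[18,1],[21,4],[22,4],[25,5],[27,0],[28,4],[29,4],[32,5],[34,0],[36,3],[41,1],[43,5],[45,3],[46,4],[49,5],[51,0],[52,4]]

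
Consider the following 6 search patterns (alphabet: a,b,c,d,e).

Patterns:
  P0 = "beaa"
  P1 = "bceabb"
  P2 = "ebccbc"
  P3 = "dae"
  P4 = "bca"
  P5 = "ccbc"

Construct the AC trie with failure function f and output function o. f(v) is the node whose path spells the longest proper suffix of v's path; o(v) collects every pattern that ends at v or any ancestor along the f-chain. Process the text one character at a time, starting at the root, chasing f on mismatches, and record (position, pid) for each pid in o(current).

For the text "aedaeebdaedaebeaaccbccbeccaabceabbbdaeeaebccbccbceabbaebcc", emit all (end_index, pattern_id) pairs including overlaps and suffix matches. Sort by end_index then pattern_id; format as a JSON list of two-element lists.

Build:
Trie (insert patterns):
  0='ε' goto b→1 c→20 d→16 e→10
  1='b' goto c→5 e→2
  2='be' goto a→3
  3='bea' goto a→4
  4='beaa' goto ·  [P0 ends]
  5='bc' goto a→19 e→6
  6='bce' goto a→7
  7='bcea' goto b→8
  8='bceab' goto b→9
  9='bceabb' goto ·  [P1 ends]
  10='e' goto b→11
  11='eb' goto c→12
  12='ebc' goto c→13
  13='ebcc' goto b→14
  14='ebccb' goto c→15
  15='ebccbc' goto ·  [P2 ends]
  16='d' goto a→17
  17='da' goto e→18
  18='dae' goto ·  [P3 ends]
  19='bca' goto ·  [P4 ends]
  20='c' goto c→21
  21='cc' goto b→22
  22='ccb' goto c→23
  23='ccbc' goto ·  [P5 ends]

Failure links (BFS by depth):
  fail(1) 'b': from fail(0)=0 chase 'b': 0 ⇒ 0;  out=∅∪out(0)=∅
  fail(10) 'e': from fail(0)=0 chase 'e': 0 ⇒ 0;  out=∅∪out(0)=∅
  fail(16) 'd': from fail(0)=0 chase 'd': 0 ⇒ 0;  out=∅∪out(0)=∅
  fail(20) 'c': from fail(0)=0 chase 'c': 0 ⇒ 0;  out=∅∪out(0)=∅
  fail(2) 'be': from fail(1)=0 chase 'e': 0 ⇒ 10;  out=∅∪out(10)=∅
  fail(5) 'bc': from fail(1)=0 chase 'c': 0 ⇒ 20;  out=∅∪out(20)=∅
  fail(11) 'eb': from fail(10)=0 chase 'b': 0 ⇒ 1;  out=∅∪out(1)=∅
  fail(17) 'da': from fail(16)=0 chase 'a': 0 ⇒ 0;  out=∅∪out(0)=∅
  fail(21) 'cc': from fail(20)=0 chase 'c': 0 ⇒ 20;  out=∅∪out(20)=∅
  fail(3) 'bea': from fail(2)=10 chase 'a': 10→0 ⇒ 0;  out=∅∪out(0)=∅
  fail(6) 'bce': from fail(5)=20 chase 'e': 20→0 ⇒ 10;  out=∅∪out(10)=∅
  fail(12) 'ebc': from fail(11)=1 chase 'c': 1 ⇒ 5;  out=∅∪out(5)=∅
  fail(18) 'dae': from fail(17)=0 chase 'e': 0 ⇒ 10;  out={3}∪out(10)={3}
  fail(19) 'bca': from fail(5)=20 chase 'a': 20→0 ⇒ 0;  out={4}∪out(0)={4}
  fail(22) 'ccb': from fail(21)=20 chase 'b': 20→0 ⇒ 1;  out=∅∪out(1)=∅
  fail(4) 'beaa': from fail(3)=0 chase 'a': 0 ⇒ 0;  out={0}∪out(0)={0}
  fail(7) 'bcea': from fail(6)=10 chase 'a': 10→0 ⇒ 0;  out=∅∪out(0)=∅
  fail(13) 'ebcc': from fail(12)=5 chase 'c': 5→20 ⇒ 21;  out=∅∪out(21)=∅
  fail(23) 'ccbc': from fail(22)=1 chase 'c': 1 ⇒ 5;  out={5}∪out(5)={5}
  fail(8) 'bceab': from fail(7)=0 chase 'b': 0 ⇒ 1;  out=∅∪out(1)=∅
  fail(14) 'ebccb': from fail(13)=21 chase 'b': 21 ⇒ 22;  out=∅∪out(22)=∅
  fail(9) 'bceabb': from fail(8)=1 chase 'b': 1→0 ⇒ 1;  out={1}∪out(1)={1}
  fail(15) 'ebccbc': from fail(14)=22 chase 'c': 22 ⇒ 23;  out={2}∪out(23)={2,5}

Scan:
[0] read 'a'  n0⇒n0
[1] read 'e'  n0⇒n10
[2] read 'd'  n10⇒n16 ·f
[3] read 'a'  n16⇒n17
[4] read 'e'  n17⇒n18  → match P3@[2:4]
[5] read 'e'  n18⇒n10 ·f
[6] read 'b'  n10⇒n11
[7] read 'd'  n11⇒n16 ·f
[8] read 'a'  n16⇒n17
[9] read 'e'  n17⇒n18  → match P3@[7:9]
[10] read 'd'  n18⇒n16 ·f
[11] read 'a'  n16⇒n17
[12] read 'e'  n17⇒n18  → match P3@[10:12]
[13] read 'b'  n18⇒n11 ·f
[14] read 'e'  n11⇒n2 ·f
[15] read 'a'  n2⇒n3
[16] read 'a'  n3⇒n4  → match P0@[13:16]
[17] read 'c'  n4⇒n20 ·f
[18] read 'c'  n20⇒n21
[19] read 'b'  n21⇒n22
[20] read 'c'  n22⇒n23  → match P5@[17:20]
[21] read 'c'  n23⇒n21 ·f
[22] read 'b'  n21⇒n22
[23] read 'e'  n22⇒n2 ·f
[24] read 'c'  n2⇒n20 ·f
[25] read 'c'  n20⇒n21
[26] read 'a'  n21⇒n0 ·f
[27] read 'a'  n0⇒n0
[28] read 'b'  n0⇒n1
[29] read 'c'  n1⇒n5
[30] read 'e'  n5⇒n6
[31] read 'a'  n6⇒n7
[32] read 'b'  n7⇒n8
[33] read 'b'  n8⇒n9  → match P1@[28:33]
[34] read 'b'  n9⇒n1 ·f
[35] read 'd'  n1⇒n16 ·f
[36] read 'a'  n16⇒n17
[37] read 'e'  n17⇒n18  → match P3@[35:37]
[38] read 'e'  n18⇒n10 ·f
[39] read 'a'  n10⇒n0 ·f
[40] read 'e'  n0⇒n10
[41] read 'b'  n10⇒n11
[42] read 'c'  n11⇒n12
[43] read 'c'  n12⇒n13
[44] read 'b'  n13⇒n14
[45] read 'c'  n14⇒n15  → match P2@[40:45],P5@[42:45]
[46] read 'c'  n15⇒n21 ·f
[47] read 'b'  n21⇒n22
[48] read 'c'  n22⇒n23  → match P5@[45:48]
[49] read 'e'  n23⇒n6 ·f
[50] read 'a'  n6⇒n7
[51] read 'b'  n7⇒n8
[52] read 'b'  n8⇒n9  → match P1@[47:52]
[53] read 'a'  n9⇒n0 ·f
[54] read 'e'  n0⇒n10
[55] read 'b'  n10⇒n11
[56] read 'c'  n11⇒n12
[57] read 'c'  n12⇒n13

All matches (sorted): [[4,3],[9,3],[12,3],[16,0],[20,5],[33,1],[37,3],[45,2],[45,5],[48,5],[52,1]]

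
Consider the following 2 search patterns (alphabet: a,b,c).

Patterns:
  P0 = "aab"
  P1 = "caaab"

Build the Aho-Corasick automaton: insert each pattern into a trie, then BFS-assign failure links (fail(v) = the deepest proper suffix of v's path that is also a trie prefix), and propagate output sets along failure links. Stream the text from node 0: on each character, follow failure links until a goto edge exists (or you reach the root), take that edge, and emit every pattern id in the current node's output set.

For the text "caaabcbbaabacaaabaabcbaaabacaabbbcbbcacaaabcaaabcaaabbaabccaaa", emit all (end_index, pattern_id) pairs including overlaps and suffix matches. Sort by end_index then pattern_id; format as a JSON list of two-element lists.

Build:
Trie (insert patterns):
  0='ε' goto a→1 c→4
  1='a' goto a→2
  2='aa' goto b→3
  3='aab' goto ·  ←P0
  4='c' goto a→5
  5='ca' goto a→6
  6='caa' goto a→7
  7='caaa' goto b→8
  8='caaab' goto ·  ←P1

BFS fail/out derivation:
  n1('a'): parent n0 fail=0; on 'a' 0 → fail=0;  out ∅∪∅=∅
  n4('c'): parent n0 fail=0; on 'c' 0 → fail=0;  out ∅∪∅=∅
  n2('aa'): parent n1 fail=0; on 'a' 0 → fail=1;  out ∅∪∅=∅
  n5('ca'): parent n4 fail=0; on 'a' 0 → fail=1;  out ∅∪∅=∅
  n3('aab'): parent n2 fail=1; on 'b' 1→0 → fail=0;  out {0}∪∅={0}
  n6('caa'): parent n5 fail=1; on 'a' 1 → fail=2;  out ∅∪∅=∅
  n7('caaa'): parent n6 fail=2; on 'a' 2→1 → fail=2;  out ∅∪∅=∅
  n8('caaab'): parent n7 fail=2; on 'b' 2 → fail=3;  out {1}∪{0}={0,1}

Text stream:
i=0 'c': node 0→4
i=1 'a': node 4→5
i=2 'a': node 5→6
i=3 'a': node 6→7
i=4 'b': node 7→8  → match P0@[2:4],P1@[0:4]
i=5 'c': node 8→4 ·f
i=6 'b': node 4→0 ·f
i=7 'b': node 0→0
i=8 'a': node 0→1
i=9 'a': node 1→2
i=10 'b': node 2→3  → match P0@[8:10]
i=11 'a': node 3→1 ·f
i=12 'c': node 1→4 ·f
i=13 'a': node 4→5
i=14 'a': node 5→6
i=15 'a': node 6→7
i=16 'b': node 7→8  → match P0@[14:16],P1@[12:16]
i=17 'a': node 8→1 ·f
i=18 'a': node 1→2
i=19 'b': node 2→3  → match P0@[17:19]
i=20 'c': node 3→4 ·f
i=21 'b': node 4→0 ·f
i=22 'a': node 0→1
i=23 'a': node 1→2
i=24 'a': node 2→2 ·f
i=25 'b': node 2→3  → match P0@[23:25]
i=26 'a': node 3→1 ·f
i=27 'c': node 1→4 ·f
i=28 'a': node 4→5
i=29 'a': node 5→6
i=30 'b': node 6→3 ·f  → match P0@[28:30]
i=31 'b': node 3→0 ·f
i=32 'b': node 0→0
i=33 'c': node 0→4
i=34 'b': node 4→0 ·f
i=35 'b': node 0→0
i=36 'c': node 0→4
i=37 'a': node 4→5
i=38 'c': node 5→4 ·f
i=39 'a': node 4→5
i=40 'a': node 5→6
i=41 'a': node 6→7
i=42 'b': node 7→8  → match P0@[40:42],P1@[38:42]
i=43 'c': node 8→4 ·f
i=44 'a': node 4→5
i=45 'a': node 5→6
i=46 'a': node 6→7
i=47 'b': node 7→8  → match P0@[45:47],P1@[43:47]
i=48 'c': node 8→4 ·f
i=49 'a': node 4→5
i=50 'a': node 5→6
i=51 'a': node 6→7
i=52 'b': node 7→8  → match P0@[50:52],P1@[48:52]
i=53 'b': node 8→0 ·f
i=54 'a': node 0→1
i=55 'a': node 1→2
i=56 'b': node 2→3  → match P0@[54:56]
i=57 'c': node 3→4 ·f
i=58 'c': node 4→4 ·f
i=59 'a': node 4→5
i=60 'a': node 5→6
i=61 'a': node 6→7

Matches: [[4,0],[4,1],[10,0],[16,0],[16,1],[19,0],[25,0],[30,0],[42,0],[42,1],[47,0],[47,1],[52,0],[52,1],[56,0]]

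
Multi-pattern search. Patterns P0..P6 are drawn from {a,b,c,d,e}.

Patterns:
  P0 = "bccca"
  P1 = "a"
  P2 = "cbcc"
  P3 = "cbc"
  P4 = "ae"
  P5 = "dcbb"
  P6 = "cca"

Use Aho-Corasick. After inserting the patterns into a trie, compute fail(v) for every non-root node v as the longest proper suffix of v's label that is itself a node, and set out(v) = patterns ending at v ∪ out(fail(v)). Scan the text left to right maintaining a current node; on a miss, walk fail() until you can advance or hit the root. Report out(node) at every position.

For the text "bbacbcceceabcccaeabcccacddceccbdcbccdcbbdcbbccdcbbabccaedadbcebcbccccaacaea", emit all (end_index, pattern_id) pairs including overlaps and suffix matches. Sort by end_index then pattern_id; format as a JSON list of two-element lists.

Build:
Trie nodes:
  0='ε' goto a→6 b→1 c→7 d→12
  1='b' goto c→2
  2='bc' goto c→3
  3='bcc' goto c→4
  4='bccc' goto a→5
  5='bccca' goto ·  ←P0
  6='a' goto e→11  ←P1
  7='c' goto b→8 c→16
  8='cb' goto c→9
  9='cbc' goto c→10  ←P3
  10='cbcc' goto ·  ←P2
  11='ae' goto ·  ←P4
  12='d' goto c→13
  13='dc' goto b→14
  14='dcb' goto b→15
  15='dcbb' goto ·  ←P5
  16='cc' goto a→17
  17='cca' goto ·  ←P6

BFS fail/out derivation:
  fail(1) 'b': from fail(0)=0 chase 'b': 0 ⇒ 0;  out=∅∪out(0)=∅
  fail(6) 'a': from fail(0)=0 chase 'a': 0 ⇒ 0;  out={1}∪out(0)={1}
  fail(7) 'c': from fail(0)=0 chase 'c': 0 ⇒ 0;  out=∅∪out(0)=∅
  fail(12) 'd': from fail(0)=0 chase 'd': 0 ⇒ 0;  out=∅∪out(0)=∅
  fail(2) 'bc': from fail(1)=0 chase 'c': 0 ⇒ 7;  out=∅∪out(7)=∅
  fail(8) 'cb': from fail(7)=0 chase 'b': 0 ⇒ 1;  out=∅∪out(1)=∅
  fail(11) 'ae': from fail(6)=0 chase 'e': 0 ⇒ 0;  out={4}∪out(0)={4}
  fail(13) 'dc': from fail(12)=0 chase 'c': 0 ⇒ 7;  out=∅∪out(7)=∅
  fail(16) 'cc': from fail(7)=0 chase 'c': 0 ⇒ 7;  out=∅∪out(7)=∅
  fail(3) 'bcc': from fail(2)=7 chase 'c': 7 ⇒ 16;  out=∅∪out(16)=∅
  fail(9) 'cbc': from fail(8)=1 chase 'c': 1 ⇒ 2;  out={3}∪out(2)={3}
  fail(14) 'dcb': from fail(13)=7 chase 'b': 7 ⇒ 8;  out=∅∪out(8)=∅
  fail(17) 'cca': from fail(16)=7 chase 'a': 7→0 ⇒ 6;  out={6}∪out(6)={1,6}
  fail(4) 'bccc': from fail(3)=16 chase 'c': 16→7 ⇒ 16;  out=∅∪out(16)=∅
  fail(10) 'cbcc': from fail(9)=2 chase 'c': 2 ⇒ 3;  out={2}∪out(3)={2}
  fail(15) 'dcbb': from fail(14)=8 chase 'b': 8→1→0 ⇒ 1;  out={5}∪out(1)={5}
  fail(5) 'bccca': from fail(4)=16 chase 'a': 16 ⇒ 17;  out={0}∪out(17)={0,1,6}

Run:
i=0 'b': node 0→1
i=1 'b': node 1→1 ·f
i=2 'a': node 1→6 ·f  ** P1@[2:2]
i=3 'c': node 6→7 ·f
i=4 'b': node 7→8
i=5 'c': node 8→9  ** P3@[3:5]
i=6 'c': node 9→10  ** P2@[3:6]
i=7 'e': node 10→0 ·f
i=8 'c': node 0→7
i=9 'e': node 7→0 ·f
i=10 'a': node 0→6  ** P1@[10:10]
i=11 'b': node 6→1 ·f
i=12 'c': node 1→2
i=13 'c': node 2→3
i=14 'c': node 3→4
i=15 'a': node 4→5  ** P0@[11:15],P1@[15:15],P6@[13:15]
i=16 'e': node 5→11 ·f  ** P4@[15:16]
i=17 'a': node 11→6 ·f  ** P1@[17:17]
i=18 'b': node 6→1 ·f
i=19 'c': node 1→2
i=20 'c': node 2→3
i=21 'c': node 3→4
i=22 'a': node 4→5  ** P0@[18:22],P1@[22:22],P6@[20:22]
i=23 'c': node 5→7 ·f
i=24 'd': node 7→12 ·f
i=25 'd': node 12→12 ·f
i=26 'c': node 12→13
i=27 'e': node 13→0 ·f
i=28 'c': node 0→7
i=29 'c': node 7→16
i=30 'b': node 16→8 ·f
i=31 'd': node 8→12 ·f
i=32 'c': node 12→13
i=33 'b': node 13→14
i=34 'c': node 14→9 ·f  ** P3@[32:34]
i=35 'c': node 9→10  ** P2@[32:35]
i=36 'd': node 10→12 ·f
i=37 'c': node 12→13
i=38 'b': node 13→14
i=39 'b': node 14→15  ** P5@[36:39]
i=40 'd': node 15→12 ·f
i=41 'c': node 12→13
i=42 'b': node 13→14
i=43 'b': node 14→15  ** P5@[40:43]
i=44 'c': node 15→2 ·f
i=45 'c': node 2→3
i=46 'd': node 3→12 ·f
i=47 'c': node 12→13
i=48 'b': node 13→14
i=49 'b': node 14→15  ** P5@[46:49]
i=50 'a': node 15→6 ·f  ** P1@[50:50]
i=51 'b': node 6→1 ·f
i=52 'c': node 1→2
i=53 'c': node 2→3
i=54 'a': node 3→17 ·f  ** P1@[54:54],P6@[52:54]
i=55 'e': node 17→11 ·f  ** P4@[54:55]
i=56 'd': node 11→12 ·f
i=57 'a': node 12→6 ·f  ** P1@[57:57]
i=58 'd': node 6→12 ·f
i=59 'b': node 12→1 ·f
i=60 'c': node 1→2
i=61 'e': node 2→0 ·f
i=62 'b': node 0→1
i=63 'c': node 1→2
i=64 'b': node 2→8 ·f
i=65 'c': node 8→9  ** P3@[63:65]
i=66 'c': node 9→10  ** P2@[63:66]
i=67 'c': node 10→4 ·f
i=68 'c': node 4→16 ·f
i=69 'a': node 16→17  ** P1@[69:69],P6@[67:69]
i=70 'a': node 17→6 ·f  ** P1@[70:70]
i=71 'c': node 6→7 ·f
i=72 'a': node 7→6 ·f  ** P1@[72:72]
i=73 'e': node 6→11  ** P4@[72:73]
i=74 'a': node 11→6 ·f  ** P1@[74:74]

Result: [[2,1],[5,3],[6,2],[10,1],[15,0],[15,1],[15,6],[16,4],[17,1],[22,0],[22,1],[22,6],[34,3],[35,2],[39,5],[43,5],[49,5],[50,1],[54,1],[54,6],[55,4],[57,1],[65,3],[66,2],[69,1],[69,6],[70,1],[72,1],[73,4],[74,1]]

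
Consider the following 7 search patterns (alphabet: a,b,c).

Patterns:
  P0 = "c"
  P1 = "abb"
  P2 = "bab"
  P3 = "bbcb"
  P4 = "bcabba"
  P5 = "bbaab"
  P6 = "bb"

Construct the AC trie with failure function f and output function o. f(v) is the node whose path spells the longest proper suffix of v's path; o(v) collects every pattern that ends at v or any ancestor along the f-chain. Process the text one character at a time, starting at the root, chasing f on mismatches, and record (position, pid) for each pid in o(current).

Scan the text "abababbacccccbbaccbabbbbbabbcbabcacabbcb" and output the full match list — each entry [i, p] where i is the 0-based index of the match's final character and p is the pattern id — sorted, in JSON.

Build automaton:
Trie (insert patterns):
  0='ε' goto a→2 b→5 c→1
  1='c' goto ·  [P0 ends]
  2='a' goto b→3
  3='ab' goto b→4
  4='abb' goto ·  [P1 ends]
  5='b' goto a→6 b→8 c→11
  6='ba' goto b→7
  7='bab' goto ·  [P2 ends]
  8='bb' goto a→16 c→9  [P6 ends]
  9='bbc' goto b→10
  10='bbcb' goto ·  [P3 ends]
  11='bc' goto a→12
  12='bca' goto b→13
  13='bcab' goto b→14
  14='bcabb' goto a→15
  15='bcabba' goto ·  [P4 ends]
  16='bba' goto a→17
  17='bbaa' goto b→18
  18='bbaab' goto ·  [P5 ends]

BFS fail/out derivation:
  n1('c'): parent n0 fail=0; on 'c' 0 → fail=0;  out {0}∪∅={0}
  n2('a'): parent n0 fail=0; on 'a' 0 → fail=0;  out ∅∪∅=∅
  n5('b'): parent n0 fail=0; on 'b' 0 → fail=0;  out ∅∪∅=∅
  n3('ab'): parent n2 fail=0; on 'b' 0 → fail=5;  out ∅∪∅=∅
  n6('ba'): parent n5 fail=0; on 'a' 0 → fail=2;  out ∅∪∅=∅
  n8('bb'): parent n5 fail=0; on 'b' 0 → fail=5;  out {6}∪∅={6}
  n11('bc'): parent n5 fail=0; on 'c' 0 → fail=1;  out ∅∪{0}={0}
  n4('abb'): parent n3 fail=5; on 'b' 5 → fail=8;  out {1}∪{6}={1,6}
  n7('bab'): parent n6 fail=2; on 'b' 2 → fail=3;  out {2}∪∅={2}
  n9('bbc'): parent n8 fail=5; on 'c' 5 → fail=11;  out ∅∪{0}={0}
  n12('bca'): parent n11 fail=1; on 'a' 1→0 → fail=2;  out ∅∪∅=∅
  n16('bba'): parent n8 fail=5; on 'a' 5 → fail=6;  out ∅∪∅=∅
  n10('bbcb'): parent n9 fail=11; on 'b' 11→1→0 → fail=5;  out {3}∪∅={3}
  n13('bcab'): parent n12 fail=2; on 'b' 2 → fail=3;  out ∅∪∅=∅
  n17('bbaa'): parent n16 fail=6; on 'a' 6→2→0 → fail=2;  out ∅∪∅=∅
  n14('bcabb'): parent n13 fail=3; on 'b' 3 → fail=4;  out ∅∪{1,6}={1,6}
  n18('bbaab'): parent n17 fail=2; on 'b' 2 → fail=3;  out {5}∪∅={5}
  n15('bcabba'): parent n14 fail=4; on 'a' 4→8 → fail=16;  out {4}∪∅={4}

Run:
[0] read 'a'  n0⇒n2
[1] read 'b'  n2⇒n3
[2] read 'a'  n3⇒n6 ·f
[3] read 'b'  n6⇒n7  → match P2@[1:3]
[4] read 'a'  n7⇒n6 ·f
[5] read 'b'  n6⇒n7  → match P2@[3:5]
[6] read 'b'  n7⇒n4 ·f  → match P1@[4:6],P6@[5:6]
[7] read 'a'  n4⇒n16 ·f
[8] read 'c'  n16⇒n1 ·f  → match P0@[8:8]
[9] read 'c'  n1⇒n1 ·f  → match P0@[9:9]
[10] read 'c'  n1⇒n1 ·f  → match P0@[10:10]
[11] read 'c'  n1⇒n1 ·f  → match P0@[11:11]
[12] read 'c'  n1⇒n1 ·f  → match P0@[12:12]
[13] read 'b'  n1⇒n5 ·f
[14] read 'b'  n5⇒n8  → match P6@[13:14]
[15] read 'a'  n8⇒n16
[16] read 'c'  n16⇒n1 ·f  → match P0@[16:16]
[17] read 'c'  n1⇒n1 ·f  → match P0@[17:17]
[18] read 'b'  n1⇒n5 ·f
[19] read 'a'  n5⇒n6
[20] read 'b'  n6⇒n7  → match P2@[18:20]
[21] read 'b'  n7⇒n4 ·f  → match P1@[19:21],P6@[20:21]
[22] read 'b'  n4⇒n8 ·f  → match P6@[21:22]
[23] read 'b'  n8⇒n8 ·f  → match P6@[22:23]
[24] read 'b'  n8⇒n8 ·f  → match P6@[23:24]
[25] read 'a'  n8⇒n16
[26] read 'b'  n16⇒n7 ·f  → match P2@[24:26]
[27] read 'b'  n7⇒n4 ·f  → match P1@[25:27],P6@[26:27]
[28] read 'c'  n4⇒n9 ·f  → match P0@[28:28]
[29] read 'b'  n9⇒n10  → match P3@[26:29]
[30] read 'a'  n10⇒n6 ·f
[31] read 'b'  n6⇒n7  → match P2@[29:31]
[32] read 'c'  n7⇒n11 ·f  → match P0@[32:32]
[33] read 'a'  n11⇒n12
[34] read 'c'  n12⇒n1 ·f  → match P0@[34:34]
[35] read 'a'  n1⇒n2 ·f
[36] read 'b'  n2⇒n3
[37] read 'b'  n3⇒n4  → match P1@[35:37],P6@[36:37]
[38] read 'c'  n4⇒n9 ·f  → match P0@[38:38]
[39] read 'b'  n9⇒n10  → match P3@[36:39]

All matches (sorted): [[3,2],[5,2],[6,1],[6,6],[8,0],[9,0],[10,0],[11,0],[12,0],[14,6],[16,0],[17,0],[20,2],[21,1],[21,6],[22,6],[23,6],[24,6],[26,2],[27,1],[27,6],[28,0],[29,3],[31,2],[32,0],[34,0],[37,1],[37,6],[38,0],[39,3]]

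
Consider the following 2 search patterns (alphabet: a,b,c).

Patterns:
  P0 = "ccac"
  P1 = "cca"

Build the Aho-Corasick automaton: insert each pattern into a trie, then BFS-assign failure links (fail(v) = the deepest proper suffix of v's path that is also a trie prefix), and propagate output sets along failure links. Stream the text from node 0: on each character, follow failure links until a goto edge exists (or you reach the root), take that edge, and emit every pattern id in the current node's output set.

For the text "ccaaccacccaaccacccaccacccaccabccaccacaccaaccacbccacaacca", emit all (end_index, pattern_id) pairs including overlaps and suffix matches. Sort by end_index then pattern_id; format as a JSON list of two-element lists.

Construct AC machine:
Trie (insert patterns):
  n0 'ε': c→1
  n1 'c': c→2
  n2 'cc': a→3
  n3 'cca': c→4  [P1 ends]
  n4 'ccac': ·  [P0 ends]

BFS fail/out derivation:
  n1('c'): parent n0 fail=0; on 'c' 0 → fail=0;  out ∅∪∅=∅
  n2('cc'): parent n1 fail=0; on 'c' 0 → fail=1;  out ∅∪∅=∅
  n3('cca'): parent n2 fail=1; on 'a' 1→0 → fail=0;  out {1}∪∅={1}
  n4('ccac'): parent n3 fail=0; on 'c' 0 → fail=1;  out {0}∪∅={0}

Scan:
i=0 'c': node 0→1
i=1 'c': node 1→2
i=2 'a': node 2→3  emit P1@[0:2]
i=3 'a': node 3→0 (fail-walked)
i=4 'c': node 0→1
i=5 'c': node 1→2
i=6 'a': node 2→3  emit P1@[4:6]
i=7 'c': node 3→4  emit P0@[4:7]
i=8 'c': node 4→2 (fail-walked)
i=9 'c': node 2→2 (fail-walked)
i=10 'a': node 2→3  emit P1@[8:10]
i=11 'a': node 3→0 (fail-walked)
i=12 'c': node 0→1
i=13 'c': node 1→2
i=14 'a': node 2→3  emit P1@[12:14]
i=15 'c': node 3→4  emit P0@[12:15]
i=16 'c': node 4→2 (fail-walked)
i=17 'c': node 2→2 (fail-walked)
i=18 'a': node 2→3  emit P1@[16:18]
i=19 'c': node 3→4  emit P0@[16:19]
i=20 'c': node 4→2 (fail-walked)
i=21 'a': node 2→3  emit P1@[19:21]
i=22 'c': node 3→4  emit P0@[19:22]
i=23 'c': node 4→2 (fail-walked)
i=24 'c': node 2→2 (fail-walked)
i=25 'a': node 2→3  emit P1@[23:25]
i=26 'c': node 3→4  emit P0@[23:26]
i=27 'c': node 4→2 (fail-walked)
i=28 'a': node 2→3  emit P1@[26:28]
i=29 'b': node 3→0 (fail-walked)
i=30 'c': node 0→1
i=31 'c': node 1→2
i=32 'a': node 2→3  emit P1@[30:32]
i=33 'c': node 3→4  emit P0@[30:33]
i=34 'c': node 4→2 (fail-walked)
i=35 'a': node 2→3  emit P1@[33:35]
i=36 'c': node 3→4  emit P0@[33:36]
i=37 'a': node 4→0 (fail-walked)
i=38 'c': node 0→1
i=39 'c': node 1→2
i=40 'a': node 2→3  emit P1@[38:40]
i=41 'a': node 3→0 (fail-walked)
i=42 'c': node 0→1
i=43 'c': node 1→2
i=44 'a': node 2→3  emit P1@[42:44]
i=45 'c': node 3→4  emit P0@[42:45]
i=46 'b': node 4→0 (fail-walked)
i=47 'c': node 0→1
i=48 'c': node 1→2
i=49 'a': node 2→3  emit P1@[47:49]
i=50 'c': node 3→4  emit P0@[47:50]
i=51 'a': node 4→0 (fail-walked)
i=52 'a': node 0→0
i=53 'c': node 0→1
i=54 'c': node 1→2
i=55 'a': node 2→3  emit P1@[53:55]

All matches (sorted): [[2,1],[6,1],[7,0],[10,1],[14,1],[15,0],[18,1],[19,0],[21,1],[22,0],[25,1],[26,0],[28,1],[32,1],[33,0],[35,1],[36,0],[40,1],[44,1],[45,0],[49,1],[50,0],[55,1]]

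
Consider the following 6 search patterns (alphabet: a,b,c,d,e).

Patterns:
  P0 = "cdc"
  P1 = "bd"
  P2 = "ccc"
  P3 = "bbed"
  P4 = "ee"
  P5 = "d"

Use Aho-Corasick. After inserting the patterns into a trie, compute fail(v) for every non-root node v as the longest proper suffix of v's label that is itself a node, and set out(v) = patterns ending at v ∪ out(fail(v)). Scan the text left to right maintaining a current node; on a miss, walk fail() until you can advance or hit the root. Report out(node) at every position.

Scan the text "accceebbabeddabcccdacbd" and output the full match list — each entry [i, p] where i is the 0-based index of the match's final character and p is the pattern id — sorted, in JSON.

Build automaton:
Trie nodes:
  0='ε' goto b→4 c→1 d→13 e→11
  1='c' goto c→6 d→2
  2='cd' goto c→3
  3='cdc' goto ·  ←P0
  4='b' goto b→8 d→5
  5='bd' goto ·  ←P1
  6='cc' goto c→7
  7='ccc' goto ·  ←P2
  8='bb' goto e→9
  9='bbe' goto d→10
  10='bbed' goto ·  ←P3
  11='e' goto e→12
  12='ee' goto ·  ←P4
  13='d' goto ·  ←P5

Failure links (BFS by depth):
  fail(1) 'c': from fail(0)=0 chase 'c': 0 ⇒ 0;  out=∅∪out(0)=∅
  fail(4) 'b': from fail(0)=0 chase 'b': 0 ⇒ 0;  out=∅∪out(0)=∅
  fail(11) 'e': from fail(0)=0 chase 'e': 0 ⇒ 0;  out=∅∪out(0)=∅
  fail(13) 'd': from fail(0)=0 chase 'd': 0 ⇒ 0;  out={5}∪out(0)={5}
  fail(2) 'cd': from fail(1)=0 chase 'd': 0 ⇒ 13;  out=∅∪out(13)={5}
  fail(5) 'bd': from fail(4)=0 chase 'd': 0 ⇒ 13;  out={1}∪out(13)={1,5}
  fail(6) 'cc': from fail(1)=0 chase 'c': 0 ⇒ 1;  out=∅∪out(1)=∅
  fail(8) 'bb': from fail(4)=0 chase 'b': 0 ⇒ 4;  out=∅∪out(4)=∅
  fail(12) 'ee': from fail(11)=0 chase 'e': 0 ⇒ 11;  out={4}∪out(11)={4}
  fail(3) 'cdc': from fail(2)=13 chase 'c': 13→0 ⇒ 1;  out={0}∪out(1)={0}
  fail(7) 'ccc': from fail(6)=1 chase 'c': 1 ⇒ 6;  out={2}∪out(6)={2}
  fail(9) 'bbe': from fail(8)=4 chase 'e': 4→0 ⇒ 11;  out=∅∪out(11)=∅
  fail(10) 'bbed': from fail(9)=11 chase 'd': 11→0 ⇒ 13;  out={3}∪out(13)={3,5}

Text stream:
i=0 'a': node 0→0
i=1 'c': node 0→1
i=2 'c': node 1→6
i=3 'c': node 6→7  ** P2@[1:3]
i=4 'e': node 7→11 (fail-walked)
i=5 'e': node 11→12  ** P4@[4:5]
i=6 'b': node 12→4 (fail-walked)
i=7 'b': node 4→8
i=8 'a': node 8→0 (fail-walked)
i=9 'b': node 0→4
i=10 'e': node 4→11 (fail-walked)
i=11 'd': node 11→13 (fail-walked)  ** P5@[11:11]
i=12 'd': node 13→13 (fail-walked)  ** P5@[12:12]
i=13 'a': node 13→0 (fail-walked)
i=14 'b': node 0→4
i=15 'c': node 4→1 (fail-walked)
i=16 'c': node 1→6
i=17 'c': node 6→7  ** P2@[15:17]
i=18 'd': node 7→2 (fail-walked)  ** P5@[18:18]
i=19 'a': node 2→0 (fail-walked)
i=20 'c': node 0→1
i=21 'b': node 1→4 (fail-walked)
i=22 'd': node 4→5  ** P1@[21:22],P5@[22:22]

Matches: [[3,2],[5,4],[11,5],[12,5],[17,2],[18,5],[22,1],[22,5]]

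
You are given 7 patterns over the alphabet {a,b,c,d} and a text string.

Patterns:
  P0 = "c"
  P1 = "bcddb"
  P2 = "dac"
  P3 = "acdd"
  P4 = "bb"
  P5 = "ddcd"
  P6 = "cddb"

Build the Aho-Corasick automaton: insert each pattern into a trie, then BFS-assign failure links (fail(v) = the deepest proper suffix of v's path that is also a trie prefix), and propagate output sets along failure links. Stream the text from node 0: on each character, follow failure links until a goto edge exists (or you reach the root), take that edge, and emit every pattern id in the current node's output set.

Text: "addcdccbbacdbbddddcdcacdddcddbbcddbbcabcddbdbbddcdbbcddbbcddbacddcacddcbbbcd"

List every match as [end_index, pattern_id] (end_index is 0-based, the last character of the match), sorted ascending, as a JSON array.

Construct AC machine:
Trie nodes:
  0='ε' goto a→10 b→2 c→1 d→7
  1='c' goto d→18  [P0 ends]
  2='b' goto b→14 c→3
  3='bc' goto d→4
  4='bcd' goto d→5
  5='bcdd' goto b→6
  6='bcddb' goto ·  [P1 ends]
  7='d' goto a→8 d→15
  8='da' goto c→9
  9='dac' goto ·  [P2 ends]
  10='a' goto c→11
  11='ac' goto d→12
  12='acd' goto d→13
  13='acdd' goto ·  [P3 ends]
  14='bb' goto ·  [P4 ends]
  15='dd' goto c→16
  16='ddc' goto d→17
  17='ddcd' goto ·  [P5 ends]
  18='cd' goto d→19
  19='cdd' goto b→20
  20='cddb' goto ·  [P6 ends]

Failure links (BFS by depth):
  fail(1) 'c': from fail(0)=0 chase 'c': 0 ⇒ 0;  out={0}∪out(0)={0}
  fail(2) 'b': from fail(0)=0 chase 'b': 0 ⇒ 0;  out=∅∪out(0)=∅
  fail(7) 'd': from fail(0)=0 chase 'd': 0 ⇒ 0;  out=∅∪out(0)=∅
  fail(10) 'a': from fail(0)=0 chase 'a': 0 ⇒ 0;  out=∅∪out(0)=∅
  fail(3) 'bc': from fail(2)=0 chase 'c': 0 ⇒ 1;  out=∅∪out(1)={0}
  fail(8) 'da': from fail(7)=0 chase 'a': 0 ⇒ 10;  out=∅∪out(10)=∅
  fail(11) 'ac': from fail(10)=0 chase 'c': 0 ⇒ 1;  out=∅∪out(1)={0}
  fail(14) 'bb': from fail(2)=0 chase 'b': 0 ⇒ 2;  out={4}∪out(2)={4}
  fail(15) 'dd': from fail(7)=0 chase 'd': 0 ⇒ 7;  out=∅∪out(7)=∅
  fail(18) 'cd': from fail(1)=0 chase 'd': 0 ⇒ 7;  out=∅∪out(7)=∅
  fail(4) 'bcd': from fail(3)=1 chase 'd': 1 ⇒ 18;  out=∅∪out(18)=∅
  fail(9) 'dac': from fail(8)=10 chase 'c': 10 ⇒ 11;  out={2}∪out(11)={0,2}
  fail(12) 'acd': from fail(11)=1 chase 'd': 1 ⇒ 18;  out=∅∪out(18)=∅
  fail(16) 'ddc': from fail(15)=7 chase 'c': 7→0 ⇒ 1;  out=∅∪out(1)={0}
  fail(19) 'cdd': from fail(18)=7 chase 'd': 7 ⇒ 15;  out=∅∪out(15)=∅
  fail(5) 'bcdd': from fail(4)=18 chase 'd': 18 ⇒ 19;  out=∅∪out(19)=∅
  fail(13) 'acdd': from fail(12)=18 chase 'd': 18 ⇒ 19;  out={3}∪out(19)={3}
  fail(17) 'ddcd': from fail(16)=1 chase 'd': 1 ⇒ 18;  out={5}∪out(18)={5}
  fail(20) 'cddb': from fail(19)=15 chase 'b': 15→7→0 ⇒ 2;  out={6}∪out(2)={6}
  fail(6) 'bcddb': from fail(5)=19 chase 'b': 19 ⇒ 20;  out={1}∪out(20)={1,6}

Text stream:
[0] read 'a'  n0⇒n10
[1] read 'd'  n10⇒n7 ·f
[2] read 'd'  n7⇒n15
[3] read 'c'  n15⇒n16  → match P0@[3:3]
[4] read 'd'  n16⇒n17  → match P5@[1:4]
[5] read 'c'  n17⇒n1 ·f  → match P0@[5:5]
[6] read 'c'  n1⇒n1 ·f  → match P0@[6:6]
[7] read 'b'  n1⇒n2 ·f
[8] read 'b'  n2⇒n14  → match P4@[7:8]
[9] read 'a'  n14⇒n10 ·f
[10] read 'c'  n10⇒n11  → match P0@[10:10]
[11] read 'd'  n11⇒n12
[12] read 'b'  n12⇒n2 ·f
[13] read 'b'  n2⇒n14  → match P4@[12:13]
[14] read 'd'  n14⇒n7 ·f
[15] read 'd'  n7⇒n15
[16] read 'd'  n15⇒n15 ·f
[17] read 'd'  n15⇒n15 ·f
[18] read 'c'  n15⇒n16  → match P0@[18:18]
[19] read 'd'  n16⇒n17  → match P5@[16:19]
[20] read 'c'  n17⇒n1 ·f  → match P0@[20:20]
[21] read 'a'  n1⇒n10 ·f
[22] read 'c'  n10⇒n11  → match P0@[22:22]
[23] read 'd'  n11⇒n12
[24] read 'd'  n12⇒n13  → match P3@[21:24]
[25] read 'd'  n13⇒n15 ·f
[26] read 'c'  n15⇒n16  → match P0@[26:26]
[27] read 'd'  n16⇒n17  → match P5@[24:27]
[28] read 'd'  n17⇒n19 ·f
[29] read 'b'  n19⇒n20  → match P6@[26:29]
[30] read 'b'  n20⇒n14 ·f  → match P4@[29:30]
[31] read 'c'  n14⇒n3 ·f  → match P0@[31:31]
[32] read 'd'  n3⇒n4
[33] read 'd'  n4⇒n5
[34] read 'b'  n5⇒n6  → match P1@[30:34],P6@[31:34]
[35] read 'b'  n6⇒n14 ·f  → match P4@[34:35]
[36] read 'c'  n14⇒n3 ·f  → match P0@[36:36]
[37] read 'a'  n3⇒n10 ·f
[38] read 'b'  n10⇒n2 ·f
[39] read 'c'  n2⇒n3  → match P0@[39:39]
[40] read 'd'  n3⇒n4
[41] read 'd'  n4⇒n5
[42] read 'b'  n5⇒n6  → match P1@[38:42],P6@[39:42]
[43] read 'd'  n6⇒n7 ·f
[44] read 'b'  n7⇒n2 ·f
[45] read 'b'  n2⇒n14  → match P4@[44:45]
[46] read 'd'  n14⇒n7 ·f
[47] read 'd'  n7⇒n15
[48] read 'c'  n15⇒n16  → match P0@[48:48]
[49] read 'd'  n16⇒n17  → match P5@[46:49]
[50] read 'b'  n17⇒n2 ·f
[51] read 'b'  n2⇒n14  → match P4@[50:51]
[52] read 'c'  n14⇒n3 ·f  → match P0@[52:52]
[53] read 'd'  n3⇒n4
[54] read 'd'  n4⇒n5
[55] read 'b'  n5⇒n6  → match P1@[51:55],P6@[52:55]
[56] read 'b'  n6⇒n14 ·f  → match P4@[55:56]
[57] read 'c'  n14⇒n3 ·f  → match P0@[57:57]
[58] read 'd'  n3⇒n4
[59] read 'd'  n4⇒n5
[60] read 'b'  n5⇒n6  → match P1@[56:60],P6@[57:60]
[61] read 'a'  n6⇒n10 ·f
[62] read 'c'  n10⇒n11  → match P0@[62:62]
[63] read 'd'  n11⇒n12
[64] read 'd'  n12⇒n13  → match P3@[61:64]
[65] read 'c'  n13⇒n16 ·f  → match P0@[65:65]
[66] read 'a'  n16⇒n10 ·f
[67] read 'c'  n10⇒n11  → match P0@[67:67]
[68] read 'd'  n11⇒n12
[69] read 'd'  n12⇒n13  → match P3@[66:69]
[70] read 'c'  n13⇒n16 ·f  → match P0@[70:70]
[71] read 'b'  n16⇒n2 ·f
[72] read 'b'  n2⇒n14  → match P4@[71:72]
[73] read 'b'  n14⇒n14 ·f  → match P4@[72:73]
[74] read 'c'  n14⇒n3 ·f  → match P0@[74:74]
[75] read 'd'  n3⇒n4

Matches: [[3,0],[4,5],[5,0],[6,0],[8,4],[10,0],[13,4],[18,0],[19,5],[20,0],[22,0],[24,3],[26,0],[27,5],[29,6],[30,4],[31,0],[34,1],[34,6],[35,4],[36,0],[39,0],[42,1],[42,6],[45,4],[48,0],[49,5],[51,4],[52,0],[55,1],[55,6],[56,4],[57,0],[60,1],[60,6],[62,0],[64,3],[65,0],[67,0],[69,3],[70,0],[72,4],[73,4],[74,0]]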